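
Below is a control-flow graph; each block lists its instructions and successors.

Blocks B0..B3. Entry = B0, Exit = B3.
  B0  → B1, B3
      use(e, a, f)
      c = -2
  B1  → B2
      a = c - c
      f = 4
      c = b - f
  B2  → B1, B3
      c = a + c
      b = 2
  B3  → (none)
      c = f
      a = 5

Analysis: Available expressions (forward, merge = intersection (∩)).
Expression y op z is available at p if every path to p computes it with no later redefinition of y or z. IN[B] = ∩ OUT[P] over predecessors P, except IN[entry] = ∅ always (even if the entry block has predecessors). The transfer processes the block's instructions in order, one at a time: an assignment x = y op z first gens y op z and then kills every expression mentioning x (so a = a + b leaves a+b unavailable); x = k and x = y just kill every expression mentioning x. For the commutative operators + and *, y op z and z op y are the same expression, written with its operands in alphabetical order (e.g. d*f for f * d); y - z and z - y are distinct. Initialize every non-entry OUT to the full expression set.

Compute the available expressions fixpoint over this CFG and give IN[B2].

Fixpoint table:
  B0:  IN={}  OUT={}
  B1:  IN={}  OUT={b-f}
  B2:  IN={b-f}  OUT={}
  B3:  IN={}  OUT={}

Merge at B2: IN[B2] = OUT[B1] = {b-f}

Answer: {b-f}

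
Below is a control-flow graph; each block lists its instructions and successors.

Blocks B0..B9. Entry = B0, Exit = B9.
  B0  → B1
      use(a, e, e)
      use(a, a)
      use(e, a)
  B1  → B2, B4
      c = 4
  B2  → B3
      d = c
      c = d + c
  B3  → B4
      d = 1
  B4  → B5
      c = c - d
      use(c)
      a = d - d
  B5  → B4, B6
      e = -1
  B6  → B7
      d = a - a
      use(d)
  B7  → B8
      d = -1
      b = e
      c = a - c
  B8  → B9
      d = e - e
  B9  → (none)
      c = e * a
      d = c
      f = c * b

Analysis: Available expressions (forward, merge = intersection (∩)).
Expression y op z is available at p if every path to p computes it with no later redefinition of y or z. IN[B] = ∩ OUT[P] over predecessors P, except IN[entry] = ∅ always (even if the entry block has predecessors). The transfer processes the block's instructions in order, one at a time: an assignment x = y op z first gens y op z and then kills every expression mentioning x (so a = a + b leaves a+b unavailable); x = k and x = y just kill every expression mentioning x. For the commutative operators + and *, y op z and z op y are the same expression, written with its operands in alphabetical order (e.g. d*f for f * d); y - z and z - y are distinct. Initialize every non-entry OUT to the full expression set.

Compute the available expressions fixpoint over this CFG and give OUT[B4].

Fixpoint table:
  B0:   IN={}   OUT={}
  B1:   IN={}   OUT={}
  B2:   IN={}   OUT={}
  B3:   IN={}   OUT={}
  B4:   IN={}   OUT={d-d}
  B5:   IN={d-d}   OUT={d-d}
  B6:   IN={d-d}   OUT={a-a}
  B7:   IN={a-a}   OUT={a-a}
  B8:   IN={a-a}   OUT={a-a, e-e}
  B9:   IN={a-a, e-e}   OUT={a*e, a-a, b*c, e-e}

Merge at B4: IN[B4] = OUT[B1] ∩ OUT[B3] ∩ OUT[B5] = {}
Applying B4's transfer function to that IN value gives OUT[B4] (row B4 above).

Answer: {d-d}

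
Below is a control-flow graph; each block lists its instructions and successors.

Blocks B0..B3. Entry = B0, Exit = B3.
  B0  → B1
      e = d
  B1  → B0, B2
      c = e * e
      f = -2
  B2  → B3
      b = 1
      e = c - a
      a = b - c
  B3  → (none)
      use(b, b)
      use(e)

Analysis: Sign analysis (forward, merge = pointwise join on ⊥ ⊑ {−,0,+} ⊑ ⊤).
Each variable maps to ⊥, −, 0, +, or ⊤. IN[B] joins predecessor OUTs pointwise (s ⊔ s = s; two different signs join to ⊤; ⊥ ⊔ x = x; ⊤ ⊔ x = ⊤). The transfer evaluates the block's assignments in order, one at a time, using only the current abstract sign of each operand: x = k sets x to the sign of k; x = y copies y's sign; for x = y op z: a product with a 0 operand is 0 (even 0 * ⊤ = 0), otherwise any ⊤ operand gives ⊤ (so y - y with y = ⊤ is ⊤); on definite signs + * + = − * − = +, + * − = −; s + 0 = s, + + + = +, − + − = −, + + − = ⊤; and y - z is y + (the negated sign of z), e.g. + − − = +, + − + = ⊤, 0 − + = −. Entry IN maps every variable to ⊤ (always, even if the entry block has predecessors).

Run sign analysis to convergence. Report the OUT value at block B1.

Converged values:
  B0:  IN=(all ⊤)  OUT=(all ⊤)
  B1:  IN=(all ⊤)  OUT={f:-; rest ⊤}
  B2:  IN={f:-; rest ⊤}  OUT={b:+, f:-; rest ⊤}
  B3:  IN={b:+, f:-; rest ⊤}  OUT={b:+, f:-; rest ⊤}

Merge at B1: IN[B1] = OUT[B0] = {a: ⊤, b: ⊤, c: ⊤, d: ⊤, e: ⊤, f: ⊤}
Applying B1's transfer function to that IN value gives OUT[B1] (row B1 above).

Answer: {a: ⊤, b: ⊤, c: ⊤, d: ⊤, e: ⊤, f: -}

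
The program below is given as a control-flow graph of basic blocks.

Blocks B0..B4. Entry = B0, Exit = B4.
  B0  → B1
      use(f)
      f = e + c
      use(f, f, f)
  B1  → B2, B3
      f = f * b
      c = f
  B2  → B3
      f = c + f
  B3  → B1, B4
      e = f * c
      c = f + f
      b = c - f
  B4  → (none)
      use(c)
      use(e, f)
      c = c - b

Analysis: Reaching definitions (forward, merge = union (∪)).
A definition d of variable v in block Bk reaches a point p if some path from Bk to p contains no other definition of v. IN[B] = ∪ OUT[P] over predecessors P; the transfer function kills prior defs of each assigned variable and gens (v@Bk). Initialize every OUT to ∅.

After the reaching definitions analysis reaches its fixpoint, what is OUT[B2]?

Answer: {b@B3, c@B1, e@B3, f@B2}

Derivation:
Fixpoint table:
  B0:   IN={}   OUT={f@B0}
  B1:   IN={b@B3, c@B3, e@B3, f@B0, f@B1, f@B2}   OUT={b@B3, c@B1, e@B3, f@B1}
  B2:   IN={b@B3, c@B1, e@B3, f@B1}   OUT={b@B3, c@B1, e@B3, f@B2}
  B3:   IN={b@B3, c@B1, e@B3, f@B1, f@B2}   OUT={b@B3, c@B3, e@B3, f@B1, f@B2}
  B4:   IN={b@B3, c@B3, e@B3, f@B1, f@B2}   OUT={b@B3, c@B4, e@B3, f@B1, f@B2}

Merge at B2: IN[B2] = OUT[B1] = {b@B3, c@B1, e@B3, f@B1}
Applying B2's transfer function to that IN value gives OUT[B2] (row B2 above).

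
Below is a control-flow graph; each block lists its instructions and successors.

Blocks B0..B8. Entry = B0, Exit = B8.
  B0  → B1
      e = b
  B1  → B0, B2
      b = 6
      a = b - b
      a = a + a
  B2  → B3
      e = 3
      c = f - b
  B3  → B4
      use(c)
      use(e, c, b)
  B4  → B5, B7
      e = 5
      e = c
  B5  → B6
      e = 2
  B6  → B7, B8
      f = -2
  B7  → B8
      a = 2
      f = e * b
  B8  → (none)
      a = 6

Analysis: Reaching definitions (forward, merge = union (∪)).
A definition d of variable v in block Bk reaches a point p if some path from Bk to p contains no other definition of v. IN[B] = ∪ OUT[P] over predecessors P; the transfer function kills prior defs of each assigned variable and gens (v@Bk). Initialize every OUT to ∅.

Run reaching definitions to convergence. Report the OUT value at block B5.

Fixpoint table:
  B0:  IN={a@B1, b@B1, e@B0}  OUT={a@B1, b@B1, e@B0}
  B1:  IN={a@B1, b@B1, e@B0}  OUT={a@B1, b@B1, e@B0}
  B2:  IN={a@B1, b@B1, e@B0}  OUT={a@B1, b@B1, c@B2, e@B2}
  B3:  IN={a@B1, b@B1, c@B2, e@B2}  OUT={a@B1, b@B1, c@B2, e@B2}
  B4:  IN={a@B1, b@B1, c@B2, e@B2}  OUT={a@B1, b@B1, c@B2, e@B4}
  B5:  IN={a@B1, b@B1, c@B2, e@B4}  OUT={a@B1, b@B1, c@B2, e@B5}
  B6:  IN={a@B1, b@B1, c@B2, e@B5}  OUT={a@B1, b@B1, c@B2, e@B5, f@B6}
  B7:  IN={a@B1, b@B1, c@B2, e@B4, e@B5, f@B6}  OUT={a@B7, b@B1, c@B2, e@B4, e@B5, f@B7}
  B8:  IN={a@B1, a@B7, b@B1, c@B2, e@B4, e@B5, f@B6, f@B7}  OUT={a@B8, b@B1, c@B2, e@B4, e@B5, f@B6, f@B7}

Merge at B5: IN[B5] = OUT[B4] = {a@B1, b@B1, c@B2, e@B4}
Applying B5's transfer function to that IN value gives OUT[B5] (row B5 above).

Answer: {a@B1, b@B1, c@B2, e@B5}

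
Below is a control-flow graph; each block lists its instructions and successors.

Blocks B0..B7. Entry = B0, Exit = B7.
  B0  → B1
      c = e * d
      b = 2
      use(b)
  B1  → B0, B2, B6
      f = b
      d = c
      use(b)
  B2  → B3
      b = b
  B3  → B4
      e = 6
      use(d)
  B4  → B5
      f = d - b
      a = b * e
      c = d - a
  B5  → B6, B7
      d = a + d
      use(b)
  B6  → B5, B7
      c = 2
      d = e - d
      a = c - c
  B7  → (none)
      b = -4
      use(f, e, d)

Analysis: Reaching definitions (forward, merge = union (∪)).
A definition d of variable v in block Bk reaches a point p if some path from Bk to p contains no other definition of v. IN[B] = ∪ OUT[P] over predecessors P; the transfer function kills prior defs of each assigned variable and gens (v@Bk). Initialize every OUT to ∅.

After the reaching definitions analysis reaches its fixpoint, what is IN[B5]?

Answer: {a@B4, a@B6, b@B0, b@B2, c@B4, c@B6, d@B1, d@B6, e@B3, f@B1, f@B4}

Working:
Converged values:
  B0:  IN={b@B0, c@B0, d@B1, f@B1}  OUT={b@B0, c@B0, d@B1, f@B1}
  B1:  IN={b@B0, c@B0, d@B1, f@B1}  OUT={b@B0, c@B0, d@B1, f@B1}
  B2:  IN={b@B0, c@B0, d@B1, f@B1}  OUT={b@B2, c@B0, d@B1, f@B1}
  B3:  IN={b@B2, c@B0, d@B1, f@B1}  OUT={b@B2, c@B0, d@B1, e@B3, f@B1}
  B4:  IN={b@B2, c@B0, d@B1, e@B3, f@B1}  OUT={a@B4, b@B2, c@B4, d@B1, e@B3, f@B4}
  B5:  IN={a@B4, a@B6, b@B0, b@B2, c@B4, c@B6, d@B1, d@B6, e@B3, f@B1, f@B4}  OUT={a@B4, a@B6, b@B0, b@B2, c@B4, c@B6, d@B5, e@B3, f@B1, f@B4}
  B6:  IN={a@B4, a@B6, b@B0, b@B2, c@B0, c@B4, c@B6, d@B1, d@B5, e@B3, f@B1, f@B4}  OUT={a@B6, b@B0, b@B2, c@B6, d@B6, e@B3, f@B1, f@B4}
  B7:  IN={a@B4, a@B6, b@B0, b@B2, c@B4, c@B6, d@B5, d@B6, e@B3, f@B1, f@B4}  OUT={a@B4, a@B6, b@B7, c@B4, c@B6, d@B5, d@B6, e@B3, f@B1, f@B4}

Merge at B5: IN[B5] = OUT[B4] ⊔ OUT[B6] = {a@B4, a@B6, b@B0, b@B2, c@B4, c@B6, d@B1, d@B6, e@B3, f@B1, f@B4}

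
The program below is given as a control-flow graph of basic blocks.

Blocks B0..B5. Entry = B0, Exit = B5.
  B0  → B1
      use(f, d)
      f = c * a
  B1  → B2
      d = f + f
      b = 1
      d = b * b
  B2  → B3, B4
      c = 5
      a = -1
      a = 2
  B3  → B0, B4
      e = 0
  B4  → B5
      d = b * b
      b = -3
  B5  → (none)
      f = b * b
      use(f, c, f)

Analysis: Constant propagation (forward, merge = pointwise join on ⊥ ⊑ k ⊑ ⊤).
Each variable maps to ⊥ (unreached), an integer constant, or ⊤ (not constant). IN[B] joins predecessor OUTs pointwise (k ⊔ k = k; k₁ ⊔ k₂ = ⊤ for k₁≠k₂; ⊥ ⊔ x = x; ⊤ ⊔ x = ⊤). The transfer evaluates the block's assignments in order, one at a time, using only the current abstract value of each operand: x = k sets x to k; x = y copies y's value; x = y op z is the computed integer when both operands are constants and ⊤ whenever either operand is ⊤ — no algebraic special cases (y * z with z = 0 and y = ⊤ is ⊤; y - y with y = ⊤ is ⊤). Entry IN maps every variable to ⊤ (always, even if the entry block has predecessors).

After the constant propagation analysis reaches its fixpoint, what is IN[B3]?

Answer: {a: 2, b: 1, c: 5, d: 1, e: ⊤, f: ⊤}

Trace:
Converged values:
  B0: | IN=(all ⊤) | OUT=(all ⊤)
  B1: | IN=(all ⊤) | OUT={b:1, d:1; rest ⊤}
  B2: | IN={b:1, d:1; rest ⊤} | OUT={a:2, b:1, c:5, d:1; rest ⊤}
  B3: | IN={a:2, b:1, c:5, d:1; rest ⊤} | OUT={a:2, b:1, c:5, d:1, e:0; rest ⊤}
  B4: | IN={a:2, b:1, c:5, d:1; rest ⊤} | OUT={a:2, b:-3, c:5, d:1; rest ⊤}
  B5: | IN={a:2, b:-3, c:5, d:1; rest ⊤} | OUT={a:2, b:-3, c:5, d:1, f:9; rest ⊤}

Merge at B3: IN[B3] = OUT[B2] = {a: 2, b: 1, c: 5, d: 1, e: ⊤, f: ⊤}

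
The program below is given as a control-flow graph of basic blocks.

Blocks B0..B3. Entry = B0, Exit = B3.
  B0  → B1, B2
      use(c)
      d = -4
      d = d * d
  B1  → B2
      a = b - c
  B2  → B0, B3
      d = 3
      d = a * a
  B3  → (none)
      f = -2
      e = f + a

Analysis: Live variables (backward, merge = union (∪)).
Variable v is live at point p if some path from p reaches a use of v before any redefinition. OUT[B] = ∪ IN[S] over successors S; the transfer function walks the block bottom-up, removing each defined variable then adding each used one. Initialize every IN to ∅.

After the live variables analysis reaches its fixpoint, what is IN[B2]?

Answer: {a, b, c}

Working:
Per-block solution:
  B0:   IN={a, b, c}   OUT={a, b, c}
  B1:   IN={b, c}   OUT={a, b, c}
  B2:   IN={a, b, c}   OUT={a, b, c}
  B3:   IN={a}   OUT={}

Merge at B2: OUT[B2] = IN[B0] ⊔ IN[B3] = {a, b, c}
Applying B2's transfer function to that OUT value gives IN[B2] (row B2 above).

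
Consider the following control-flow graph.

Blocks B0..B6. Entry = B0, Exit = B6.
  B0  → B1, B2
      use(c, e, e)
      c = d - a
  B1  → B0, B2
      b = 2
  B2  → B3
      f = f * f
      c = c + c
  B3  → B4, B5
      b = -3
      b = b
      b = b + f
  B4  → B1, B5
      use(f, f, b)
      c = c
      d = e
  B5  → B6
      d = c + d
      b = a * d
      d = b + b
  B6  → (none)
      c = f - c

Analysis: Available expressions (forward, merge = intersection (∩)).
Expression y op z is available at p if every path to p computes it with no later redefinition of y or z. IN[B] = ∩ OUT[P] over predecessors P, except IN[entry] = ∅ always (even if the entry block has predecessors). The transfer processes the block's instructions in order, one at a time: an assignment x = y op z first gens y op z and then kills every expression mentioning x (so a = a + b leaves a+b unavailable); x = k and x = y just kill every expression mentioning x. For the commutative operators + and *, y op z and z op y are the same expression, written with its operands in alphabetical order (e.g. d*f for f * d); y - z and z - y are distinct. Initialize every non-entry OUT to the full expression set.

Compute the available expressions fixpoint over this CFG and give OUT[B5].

Fixpoint table:
  B0: | IN={} | OUT={d-a}
  B1: | IN={} | OUT={}
  B2: | IN={} | OUT={}
  B3: | IN={} | OUT={}
  B4: | IN={} | OUT={}
  B5: | IN={} | OUT={b+b}
  B6: | IN={b+b} | OUT={b+b}

Merge at B5: IN[B5] = OUT[B3] ∩ OUT[B4] = {}
Applying B5's transfer function to that IN value gives OUT[B5] (row B5 above).

Answer: {b+b}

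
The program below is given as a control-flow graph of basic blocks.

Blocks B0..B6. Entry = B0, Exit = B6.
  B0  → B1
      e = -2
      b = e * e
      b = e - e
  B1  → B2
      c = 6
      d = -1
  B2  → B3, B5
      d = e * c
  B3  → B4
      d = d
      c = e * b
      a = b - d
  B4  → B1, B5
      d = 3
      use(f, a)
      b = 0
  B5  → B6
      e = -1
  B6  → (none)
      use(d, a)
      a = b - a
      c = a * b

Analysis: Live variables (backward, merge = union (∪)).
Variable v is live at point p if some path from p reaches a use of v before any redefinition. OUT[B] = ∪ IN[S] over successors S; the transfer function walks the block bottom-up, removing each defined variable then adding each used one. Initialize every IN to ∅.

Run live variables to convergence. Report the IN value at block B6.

Per-block solution:
  B0:   IN={a, f}   OUT={a, b, e, f}
  B1:   IN={a, b, e, f}   OUT={a, b, c, e, f}
  B2:   IN={a, b, c, e, f}   OUT={a, b, d, e, f}
  B3:   IN={b, d, e, f}   OUT={a, e, f}
  B4:   IN={a, e, f}   OUT={a, b, d, e, f}
  B5:   IN={a, b, d}   OUT={a, b, d}
  B6:   IN={a, b, d}   OUT={}

B6 is the boundary node: OUT[B6] = {}
Applying B6's transfer function to that OUT value gives IN[B6] (row B6 above).

Answer: {a, b, d}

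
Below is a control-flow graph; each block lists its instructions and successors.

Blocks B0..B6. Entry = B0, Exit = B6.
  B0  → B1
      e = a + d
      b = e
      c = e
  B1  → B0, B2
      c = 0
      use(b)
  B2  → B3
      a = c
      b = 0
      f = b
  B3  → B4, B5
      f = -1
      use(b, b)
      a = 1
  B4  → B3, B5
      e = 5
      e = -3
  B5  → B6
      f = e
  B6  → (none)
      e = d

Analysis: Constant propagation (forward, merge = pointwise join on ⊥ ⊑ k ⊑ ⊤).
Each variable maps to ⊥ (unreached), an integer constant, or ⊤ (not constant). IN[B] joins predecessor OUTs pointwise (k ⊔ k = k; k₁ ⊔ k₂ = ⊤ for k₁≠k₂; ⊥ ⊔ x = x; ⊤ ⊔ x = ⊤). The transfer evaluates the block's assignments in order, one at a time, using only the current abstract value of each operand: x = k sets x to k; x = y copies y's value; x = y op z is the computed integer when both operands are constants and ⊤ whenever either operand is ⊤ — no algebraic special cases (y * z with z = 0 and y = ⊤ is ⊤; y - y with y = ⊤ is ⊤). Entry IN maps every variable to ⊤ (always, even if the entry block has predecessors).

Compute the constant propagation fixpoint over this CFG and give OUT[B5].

Answer: {a: 1, b: 0, c: 0, d: ⊤, e: ⊤, f: ⊤}

Trace:
Per-block solution:
  B0:   IN=(all ⊤)   OUT=(all ⊤)
  B1:   IN=(all ⊤)   OUT={c:0; rest ⊤}
  B2:   IN={c:0; rest ⊤}   OUT={a:0, b:0, c:0, f:0; rest ⊤}
  B3:   IN={b:0, c:0; rest ⊤}   OUT={a:1, b:0, c:0, f:-1; rest ⊤}
  B4:   IN={a:1, b:0, c:0, f:-1; rest ⊤}   OUT={a:1, b:0, c:0, e:-3, f:-1; rest ⊤}
  B5:   IN={a:1, b:0, c:0, f:-1; rest ⊤}   OUT={a:1, b:0, c:0; rest ⊤}
  B6:   IN={a:1, b:0, c:0; rest ⊤}   OUT={a:1, b:0, c:0; rest ⊤}

Merge at B5: IN[B5] = OUT[B3] ⊔ OUT[B4] = {a: 1, b: 0, c: 0, d: ⊤, e: ⊤, f: -1}
Applying B5's transfer function to that IN value gives OUT[B5] (row B5 above).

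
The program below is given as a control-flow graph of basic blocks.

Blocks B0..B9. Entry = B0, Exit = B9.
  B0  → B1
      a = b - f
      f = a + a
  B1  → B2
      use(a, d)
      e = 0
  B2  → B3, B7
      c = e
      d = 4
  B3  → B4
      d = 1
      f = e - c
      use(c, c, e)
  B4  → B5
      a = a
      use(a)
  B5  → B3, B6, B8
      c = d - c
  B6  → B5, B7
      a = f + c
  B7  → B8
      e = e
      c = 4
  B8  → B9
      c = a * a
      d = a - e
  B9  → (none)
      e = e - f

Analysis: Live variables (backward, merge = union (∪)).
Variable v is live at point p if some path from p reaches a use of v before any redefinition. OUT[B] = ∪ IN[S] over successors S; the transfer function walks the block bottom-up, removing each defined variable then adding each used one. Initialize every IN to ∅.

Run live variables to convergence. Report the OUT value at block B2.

Converged values:
  B0:  IN={b, d, f}  OUT={a, d, f}
  B1:  IN={a, d, f}  OUT={a, e, f}
  B2:  IN={a, e, f}  OUT={a, c, e, f}
  B3:  IN={a, c, e}  OUT={a, c, d, e, f}
  B4:  IN={a, c, d, e, f}  OUT={a, c, d, e, f}
  B5:  IN={a, c, d, e, f}  OUT={a, c, d, e, f}
  B6:  IN={c, d, e, f}  OUT={a, c, d, e, f}
  B7:  IN={a, e, f}  OUT={a, e, f}
  B8:  IN={a, e, f}  OUT={e, f}
  B9:  IN={e, f}  OUT={}

Merge at B2: OUT[B2] = IN[B3] ⊔ IN[B7] = {a, c, e, f}

Answer: {a, c, e, f}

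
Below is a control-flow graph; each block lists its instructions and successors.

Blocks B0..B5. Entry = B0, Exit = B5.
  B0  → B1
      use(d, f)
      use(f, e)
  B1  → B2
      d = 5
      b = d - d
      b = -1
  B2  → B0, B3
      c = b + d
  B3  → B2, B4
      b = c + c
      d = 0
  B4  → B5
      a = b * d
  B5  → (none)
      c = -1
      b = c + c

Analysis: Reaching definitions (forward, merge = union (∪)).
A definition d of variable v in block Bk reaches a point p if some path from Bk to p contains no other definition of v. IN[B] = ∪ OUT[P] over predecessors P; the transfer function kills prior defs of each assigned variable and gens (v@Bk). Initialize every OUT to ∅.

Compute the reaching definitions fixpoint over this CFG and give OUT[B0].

Answer: {b@B1, b@B3, c@B2, d@B1, d@B3}

Working:
Converged values:
  B0:   IN={b@B1, b@B3, c@B2, d@B1, d@B3}   OUT={b@B1, b@B3, c@B2, d@B1, d@B3}
  B1:   IN={b@B1, b@B3, c@B2, d@B1, d@B3}   OUT={b@B1, c@B2, d@B1}
  B2:   IN={b@B1, b@B3, c@B2, d@B1, d@B3}   OUT={b@B1, b@B3, c@B2, d@B1, d@B3}
  B3:   IN={b@B1, b@B3, c@B2, d@B1, d@B3}   OUT={b@B3, c@B2, d@B3}
  B4:   IN={b@B3, c@B2, d@B3}   OUT={a@B4, b@B3, c@B2, d@B3}
  B5:   IN={a@B4, b@B3, c@B2, d@B3}   OUT={a@B4, b@B5, c@B5, d@B3}

Merge at B0 (entry node, so the boundary value {} is joined with the incoming edge(s)): IN[B0] = {} ⊔ OUT[B2] = {b@B1, b@B3, c@B2, d@B1, d@B3}
Applying B0's transfer function to that IN value gives OUT[B0] (row B0 above).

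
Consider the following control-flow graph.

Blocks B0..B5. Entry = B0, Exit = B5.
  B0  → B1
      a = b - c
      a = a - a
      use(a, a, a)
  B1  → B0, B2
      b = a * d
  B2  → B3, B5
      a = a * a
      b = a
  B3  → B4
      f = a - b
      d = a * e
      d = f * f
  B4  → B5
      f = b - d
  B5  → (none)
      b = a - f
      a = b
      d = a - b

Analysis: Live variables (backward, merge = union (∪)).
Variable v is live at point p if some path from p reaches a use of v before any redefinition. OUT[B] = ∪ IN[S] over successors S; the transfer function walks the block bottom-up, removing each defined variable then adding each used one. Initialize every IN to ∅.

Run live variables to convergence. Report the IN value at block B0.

Answer: {b, c, d, e, f}

Derivation:
Converged values:
  B0:  IN={b, c, d, e, f}  OUT={a, c, d, e, f}
  B1:  IN={a, c, d, e, f}  OUT={a, b, c, d, e, f}
  B2:  IN={a, e, f}  OUT={a, b, e, f}
  B3:  IN={a, b, e}  OUT={a, b, d}
  B4:  IN={a, b, d}  OUT={a, f}
  B5:  IN={a, f}  OUT={}

Merge at B0: OUT[B0] = IN[B1] = {a, c, d, e, f}
Applying B0's transfer function to that OUT value gives IN[B0] (row B0 above).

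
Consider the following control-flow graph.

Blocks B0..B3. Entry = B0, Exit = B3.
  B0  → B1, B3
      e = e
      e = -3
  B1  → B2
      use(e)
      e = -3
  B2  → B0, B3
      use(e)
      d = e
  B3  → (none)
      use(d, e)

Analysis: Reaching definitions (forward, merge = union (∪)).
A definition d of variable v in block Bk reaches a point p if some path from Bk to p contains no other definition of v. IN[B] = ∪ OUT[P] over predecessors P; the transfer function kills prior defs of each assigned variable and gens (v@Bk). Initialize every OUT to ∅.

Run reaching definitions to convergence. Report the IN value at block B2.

Converged values:
  B0:   IN={d@B2, e@B1}   OUT={d@B2, e@B0}
  B1:   IN={d@B2, e@B0}   OUT={d@B2, e@B1}
  B2:   IN={d@B2, e@B1}   OUT={d@B2, e@B1}
  B3:   IN={d@B2, e@B0, e@B1}   OUT={d@B2, e@B0, e@B1}

Merge at B2: IN[B2] = OUT[B1] = {d@B2, e@B1}

Answer: {d@B2, e@B1}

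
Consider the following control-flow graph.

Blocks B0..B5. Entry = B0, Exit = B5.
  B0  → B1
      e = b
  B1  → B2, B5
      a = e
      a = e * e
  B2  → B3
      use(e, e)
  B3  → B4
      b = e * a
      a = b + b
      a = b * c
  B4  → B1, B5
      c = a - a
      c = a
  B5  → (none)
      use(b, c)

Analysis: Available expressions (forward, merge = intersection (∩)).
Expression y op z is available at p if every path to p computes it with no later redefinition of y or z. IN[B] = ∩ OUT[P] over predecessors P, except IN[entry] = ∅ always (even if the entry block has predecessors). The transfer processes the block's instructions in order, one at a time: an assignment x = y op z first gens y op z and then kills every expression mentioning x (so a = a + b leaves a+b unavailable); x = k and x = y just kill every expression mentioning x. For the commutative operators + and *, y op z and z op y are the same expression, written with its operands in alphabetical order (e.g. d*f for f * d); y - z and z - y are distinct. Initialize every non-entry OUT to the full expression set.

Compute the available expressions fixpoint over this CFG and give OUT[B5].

Converged values:
  B0:   IN={}   OUT={}
  B1:   IN={}   OUT={e*e}
  B2:   IN={e*e}   OUT={e*e}
  B3:   IN={e*e}   OUT={b*c, b+b, e*e}
  B4:   IN={b*c, b+b, e*e}   OUT={a-a, b+b, e*e}
  B5:   IN={e*e}   OUT={e*e}

Merge at B5: IN[B5] = OUT[B1] ∩ OUT[B4] = {e*e}
Applying B5's transfer function to that IN value gives OUT[B5] (row B5 above).

Answer: {e*e}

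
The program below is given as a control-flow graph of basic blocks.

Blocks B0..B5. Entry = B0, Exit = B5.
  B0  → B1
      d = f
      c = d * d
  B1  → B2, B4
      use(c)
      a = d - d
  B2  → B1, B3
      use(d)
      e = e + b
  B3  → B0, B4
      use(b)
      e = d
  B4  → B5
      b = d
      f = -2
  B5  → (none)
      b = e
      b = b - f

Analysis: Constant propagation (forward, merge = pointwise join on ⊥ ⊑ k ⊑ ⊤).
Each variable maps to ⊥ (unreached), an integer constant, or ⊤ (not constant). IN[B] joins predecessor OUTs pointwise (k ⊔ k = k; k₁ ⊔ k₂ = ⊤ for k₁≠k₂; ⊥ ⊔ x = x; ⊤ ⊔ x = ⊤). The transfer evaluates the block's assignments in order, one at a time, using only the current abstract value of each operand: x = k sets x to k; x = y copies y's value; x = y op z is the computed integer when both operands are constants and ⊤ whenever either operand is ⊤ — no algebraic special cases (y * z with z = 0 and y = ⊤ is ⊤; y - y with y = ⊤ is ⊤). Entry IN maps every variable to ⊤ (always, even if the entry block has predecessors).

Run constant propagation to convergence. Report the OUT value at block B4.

Answer: {a: ⊤, b: ⊤, c: ⊤, d: ⊤, e: ⊤, f: -2}

Working:
Fixpoint table:
  B0:  IN=(all ⊤)  OUT=(all ⊤)
  B1:  IN=(all ⊤)  OUT=(all ⊤)
  B2:  IN=(all ⊤)  OUT=(all ⊤)
  B3:  IN=(all ⊤)  OUT=(all ⊤)
  B4:  IN=(all ⊤)  OUT={f:-2; rest ⊤}
  B5:  IN={f:-2; rest ⊤}  OUT={f:-2; rest ⊤}

Merge at B4: IN[B4] = OUT[B1] ⊔ OUT[B3] = {a: ⊤, b: ⊤, c: ⊤, d: ⊤, e: ⊤, f: ⊤}
Applying B4's transfer function to that IN value gives OUT[B4] (row B4 above).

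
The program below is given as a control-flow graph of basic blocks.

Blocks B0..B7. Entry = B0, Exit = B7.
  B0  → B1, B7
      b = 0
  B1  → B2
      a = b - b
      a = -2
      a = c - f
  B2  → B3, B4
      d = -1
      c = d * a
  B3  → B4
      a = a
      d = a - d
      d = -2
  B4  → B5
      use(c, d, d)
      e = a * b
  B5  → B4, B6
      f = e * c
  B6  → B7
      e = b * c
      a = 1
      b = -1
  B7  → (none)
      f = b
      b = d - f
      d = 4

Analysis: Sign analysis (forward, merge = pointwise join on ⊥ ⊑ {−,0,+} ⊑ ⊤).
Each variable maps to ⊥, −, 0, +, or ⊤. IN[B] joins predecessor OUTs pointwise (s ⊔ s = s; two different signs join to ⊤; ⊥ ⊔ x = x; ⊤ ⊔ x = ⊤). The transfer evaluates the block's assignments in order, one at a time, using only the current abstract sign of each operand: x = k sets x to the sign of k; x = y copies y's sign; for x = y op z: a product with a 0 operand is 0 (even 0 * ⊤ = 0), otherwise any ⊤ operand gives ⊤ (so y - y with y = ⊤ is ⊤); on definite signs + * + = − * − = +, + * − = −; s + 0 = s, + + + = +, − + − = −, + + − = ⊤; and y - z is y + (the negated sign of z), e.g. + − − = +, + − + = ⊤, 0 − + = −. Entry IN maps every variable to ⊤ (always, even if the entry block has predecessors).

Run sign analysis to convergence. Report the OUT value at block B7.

Answer: {a: ⊤, b: ⊤, c: ⊤, d: +, e: ⊤, f: ⊤}

Working:
Fixpoint table:
  B0: | IN=(all ⊤) | OUT={b:0; rest ⊤}
  B1: | IN={b:0; rest ⊤} | OUT={b:0; rest ⊤}
  B2: | IN={b:0; rest ⊤} | OUT={b:0, d:-; rest ⊤}
  B3: | IN={b:0, d:-; rest ⊤} | OUT={b:0, d:-; rest ⊤}
  B4: | IN={b:0, d:-; rest ⊤} | OUT={b:0, d:-, e:0; rest ⊤}
  B5: | IN={b:0, d:-, e:0; rest ⊤} | OUT={b:0, d:-, e:0, f:0; rest ⊤}
  B6: | IN={b:0, d:-, e:0, f:0; rest ⊤} | OUT={a:+, b:-, d:-, e:0, f:0; rest ⊤}
  B7: | IN=(all ⊤) | OUT={d:+; rest ⊤}

Merge at B7: IN[B7] = OUT[B0] ⊔ OUT[B6] = {a: ⊤, b: ⊤, c: ⊤, d: ⊤, e: ⊤, f: ⊤}
Applying B7's transfer function to that IN value gives OUT[B7] (row B7 above).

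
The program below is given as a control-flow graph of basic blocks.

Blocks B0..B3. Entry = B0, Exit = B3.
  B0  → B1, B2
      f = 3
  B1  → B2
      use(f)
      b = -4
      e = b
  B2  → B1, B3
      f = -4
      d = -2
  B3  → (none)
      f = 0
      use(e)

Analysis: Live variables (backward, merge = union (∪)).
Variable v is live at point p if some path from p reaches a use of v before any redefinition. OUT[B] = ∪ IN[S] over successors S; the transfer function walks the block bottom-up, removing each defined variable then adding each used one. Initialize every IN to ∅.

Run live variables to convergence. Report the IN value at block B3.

Per-block solution:
  B0: | IN={e} | OUT={e, f}
  B1: | IN={f} | OUT={e}
  B2: | IN={e} | OUT={e, f}
  B3: | IN={e} | OUT={}

B3 is the boundary node: OUT[B3] = {}
Applying B3's transfer function to that OUT value gives IN[B3] (row B3 above).

Answer: {e}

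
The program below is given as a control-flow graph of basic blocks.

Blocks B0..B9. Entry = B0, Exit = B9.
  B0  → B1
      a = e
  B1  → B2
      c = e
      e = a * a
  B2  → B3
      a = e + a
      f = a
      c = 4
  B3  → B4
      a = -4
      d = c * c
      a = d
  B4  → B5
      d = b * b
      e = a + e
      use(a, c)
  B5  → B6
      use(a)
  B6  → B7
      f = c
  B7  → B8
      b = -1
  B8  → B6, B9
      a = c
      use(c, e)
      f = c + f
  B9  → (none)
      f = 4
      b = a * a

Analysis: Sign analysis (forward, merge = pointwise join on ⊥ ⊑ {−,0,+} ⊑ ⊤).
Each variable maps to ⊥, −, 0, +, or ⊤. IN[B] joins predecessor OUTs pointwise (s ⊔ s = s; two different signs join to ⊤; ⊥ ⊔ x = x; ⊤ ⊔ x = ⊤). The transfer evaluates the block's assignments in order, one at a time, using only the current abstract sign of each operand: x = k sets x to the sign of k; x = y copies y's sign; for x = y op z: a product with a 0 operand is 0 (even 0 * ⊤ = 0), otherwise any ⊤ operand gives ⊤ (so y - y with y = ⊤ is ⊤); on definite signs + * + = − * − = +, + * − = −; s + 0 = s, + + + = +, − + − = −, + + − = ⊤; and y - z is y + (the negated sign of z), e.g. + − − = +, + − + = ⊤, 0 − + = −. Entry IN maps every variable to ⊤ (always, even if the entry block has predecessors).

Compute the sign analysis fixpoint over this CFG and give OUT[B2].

Fixpoint table:
  B0:  IN=(all ⊤)  OUT=(all ⊤)
  B1:  IN=(all ⊤)  OUT=(all ⊤)
  B2:  IN=(all ⊤)  OUT={c:+; rest ⊤}
  B3:  IN={c:+; rest ⊤}  OUT={a:+, c:+, d:+; rest ⊤}
  B4:  IN={a:+, c:+, d:+; rest ⊤}  OUT={a:+, c:+; rest ⊤}
  B5:  IN={a:+, c:+; rest ⊤}  OUT={a:+, c:+; rest ⊤}
  B6:  IN={a:+, c:+; rest ⊤}  OUT={a:+, c:+, f:+; rest ⊤}
  B7:  IN={a:+, c:+, f:+; rest ⊤}  OUT={a:+, b:-, c:+, f:+; rest ⊤}
  B8:  IN={a:+, b:-, c:+, f:+; rest ⊤}  OUT={a:+, b:-, c:+, f:+; rest ⊤}
  B9:  IN={a:+, b:-, c:+, f:+; rest ⊤}  OUT={a:+, b:+, c:+, f:+; rest ⊤}

Merge at B2: IN[B2] = OUT[B1] = {a: ⊤, b: ⊤, c: ⊤, d: ⊤, e: ⊤, f: ⊤}
Applying B2's transfer function to that IN value gives OUT[B2] (row B2 above).

Answer: {a: ⊤, b: ⊤, c: +, d: ⊤, e: ⊤, f: ⊤}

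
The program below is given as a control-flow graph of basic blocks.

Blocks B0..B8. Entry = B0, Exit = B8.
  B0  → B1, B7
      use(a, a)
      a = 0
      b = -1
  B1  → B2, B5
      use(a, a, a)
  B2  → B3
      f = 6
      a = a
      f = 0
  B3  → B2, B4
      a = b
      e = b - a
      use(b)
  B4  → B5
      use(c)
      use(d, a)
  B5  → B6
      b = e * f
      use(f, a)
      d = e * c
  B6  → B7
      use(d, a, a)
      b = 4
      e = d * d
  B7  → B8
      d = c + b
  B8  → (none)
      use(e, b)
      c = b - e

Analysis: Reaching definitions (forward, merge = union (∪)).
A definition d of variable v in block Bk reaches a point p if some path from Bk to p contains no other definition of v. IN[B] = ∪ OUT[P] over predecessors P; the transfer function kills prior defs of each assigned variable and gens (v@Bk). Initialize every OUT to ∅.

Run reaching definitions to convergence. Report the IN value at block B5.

Answer: {a@B0, a@B3, b@B0, e@B3, f@B2}

Working:
Per-block solution:
  B0: | IN={} | OUT={a@B0, b@B0}
  B1: | IN={a@B0, b@B0} | OUT={a@B0, b@B0}
  B2: | IN={a@B0, a@B3, b@B0, e@B3, f@B2} | OUT={a@B2, b@B0, e@B3, f@B2}
  B3: | IN={a@B2, b@B0, e@B3, f@B2} | OUT={a@B3, b@B0, e@B3, f@B2}
  B4: | IN={a@B3, b@B0, e@B3, f@B2} | OUT={a@B3, b@B0, e@B3, f@B2}
  B5: | IN={a@B0, a@B3, b@B0, e@B3, f@B2} | OUT={a@B0, a@B3, b@B5, d@B5, e@B3, f@B2}
  B6: | IN={a@B0, a@B3, b@B5, d@B5, e@B3, f@B2} | OUT={a@B0, a@B3, b@B6, d@B5, e@B6, f@B2}
  B7: | IN={a@B0, a@B3, b@B0, b@B6, d@B5, e@B6, f@B2} | OUT={a@B0, a@B3, b@B0, b@B6, d@B7, e@B6, f@B2}
  B8: | IN={a@B0, a@B3, b@B0, b@B6, d@B7, e@B6, f@B2} | OUT={a@B0, a@B3, b@B0, b@B6, c@B8, d@B7, e@B6, f@B2}

Merge at B5: IN[B5] = OUT[B1] ⊔ OUT[B4] = {a@B0, a@B3, b@B0, e@B3, f@B2}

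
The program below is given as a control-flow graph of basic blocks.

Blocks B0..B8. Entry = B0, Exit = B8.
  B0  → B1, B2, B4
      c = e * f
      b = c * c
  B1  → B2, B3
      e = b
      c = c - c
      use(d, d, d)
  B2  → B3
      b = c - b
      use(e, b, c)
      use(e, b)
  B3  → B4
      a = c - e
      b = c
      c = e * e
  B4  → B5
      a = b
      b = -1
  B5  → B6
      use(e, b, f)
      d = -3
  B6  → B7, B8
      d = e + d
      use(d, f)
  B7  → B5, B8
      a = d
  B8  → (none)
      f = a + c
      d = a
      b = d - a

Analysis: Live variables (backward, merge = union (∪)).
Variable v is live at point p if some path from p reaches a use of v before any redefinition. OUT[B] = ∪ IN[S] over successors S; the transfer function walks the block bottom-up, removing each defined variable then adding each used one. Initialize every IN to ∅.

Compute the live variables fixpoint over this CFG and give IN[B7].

Answer: {b, c, d, e, f}

Working:
Fixpoint table:
  B0:   IN={d, e, f}   OUT={b, c, d, e, f}
  B1:   IN={b, c, d, f}   OUT={b, c, e, f}
  B2:   IN={b, c, e, f}   OUT={c, e, f}
  B3:   IN={c, e, f}   OUT={b, c, e, f}
  B4:   IN={b, c, e, f}   OUT={a, b, c, e, f}
  B5:   IN={a, b, c, e, f}   OUT={a, b, c, d, e, f}
  B6:   IN={a, b, c, d, e, f}   OUT={a, b, c, d, e, f}
  B7:   IN={b, c, d, e, f}   OUT={a, b, c, e, f}
  B8:   IN={a, c}   OUT={}

Merge at B7: OUT[B7] = IN[B5] ⊔ IN[B8] = {a, b, c, e, f}
Applying B7's transfer function to that OUT value gives IN[B7] (row B7 above).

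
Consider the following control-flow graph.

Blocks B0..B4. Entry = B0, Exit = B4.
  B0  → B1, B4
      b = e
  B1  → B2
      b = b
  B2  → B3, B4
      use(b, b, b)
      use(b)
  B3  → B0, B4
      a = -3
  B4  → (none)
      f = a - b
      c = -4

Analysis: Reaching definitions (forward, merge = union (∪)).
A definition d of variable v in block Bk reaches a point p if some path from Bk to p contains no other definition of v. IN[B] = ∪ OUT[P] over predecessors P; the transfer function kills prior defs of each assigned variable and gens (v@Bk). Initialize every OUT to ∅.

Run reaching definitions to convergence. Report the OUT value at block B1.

Per-block solution:
  B0:   IN={a@B3, b@B1}   OUT={a@B3, b@B0}
  B1:   IN={a@B3, b@B0}   OUT={a@B3, b@B1}
  B2:   IN={a@B3, b@B1}   OUT={a@B3, b@B1}
  B3:   IN={a@B3, b@B1}   OUT={a@B3, b@B1}
  B4:   IN={a@B3, b@B0, b@B1}   OUT={a@B3, b@B0, b@B1, c@B4, f@B4}

Merge at B1: IN[B1] = OUT[B0] = {a@B3, b@B0}
Applying B1's transfer function to that IN value gives OUT[B1] (row B1 above).

Answer: {a@B3, b@B1}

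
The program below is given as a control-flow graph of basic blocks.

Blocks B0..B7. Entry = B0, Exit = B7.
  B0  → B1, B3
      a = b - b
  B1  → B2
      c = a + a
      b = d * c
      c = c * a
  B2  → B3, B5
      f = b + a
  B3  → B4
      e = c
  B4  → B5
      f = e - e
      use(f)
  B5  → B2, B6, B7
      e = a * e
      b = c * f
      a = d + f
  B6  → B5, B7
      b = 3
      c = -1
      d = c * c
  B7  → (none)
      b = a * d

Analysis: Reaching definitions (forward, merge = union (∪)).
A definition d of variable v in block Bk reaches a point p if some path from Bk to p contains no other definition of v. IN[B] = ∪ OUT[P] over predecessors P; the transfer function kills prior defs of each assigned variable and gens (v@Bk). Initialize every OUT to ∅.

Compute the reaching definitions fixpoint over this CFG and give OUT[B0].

Converged values:
  B0:   IN={}   OUT={a@B0}
  B1:   IN={a@B0}   OUT={a@B0, b@B1, c@B1}
  B2:   IN={a@B0, a@B5, b@B1, b@B5, c@B1, c@B6, d@B6, e@B5, f@B2, f@B4}   OUT={a@B0, a@B5, b@B1, b@B5, c@B1, c@B6, d@B6, e@B5, f@B2}
  B3:   IN={a@B0, a@B5, b@B1, b@B5, c@B1, c@B6, d@B6, e@B5, f@B2}   OUT={a@B0, a@B5, b@B1, b@B5, c@B1, c@B6, d@B6, e@B3, f@B2}
  B4:   IN={a@B0, a@B5, b@B1, b@B5, c@B1, c@B6, d@B6, e@B3, f@B2}   OUT={a@B0, a@B5, b@B1, b@B5, c@B1, c@B6, d@B6, e@B3, f@B4}
  B5:   IN={a@B0, a@B5, b@B1, b@B5, b@B6, c@B1, c@B6, d@B6, e@B3, e@B5, f@B2, f@B4}   OUT={a@B5, b@B5, c@B1, c@B6, d@B6, e@B5, f@B2, f@B4}
  B6:   IN={a@B5, b@B5, c@B1, c@B6, d@B6, e@B5, f@B2, f@B4}   OUT={a@B5, b@B6, c@B6, d@B6, e@B5, f@B2, f@B4}
  B7:   IN={a@B5, b@B5, b@B6, c@B1, c@B6, d@B6, e@B5, f@B2, f@B4}   OUT={a@B5, b@B7, c@B1, c@B6, d@B6, e@B5, f@B2, f@B4}

B0 is the boundary node: IN[B0] = {}
Applying B0's transfer function to that IN value gives OUT[B0] (row B0 above).

Answer: {a@B0}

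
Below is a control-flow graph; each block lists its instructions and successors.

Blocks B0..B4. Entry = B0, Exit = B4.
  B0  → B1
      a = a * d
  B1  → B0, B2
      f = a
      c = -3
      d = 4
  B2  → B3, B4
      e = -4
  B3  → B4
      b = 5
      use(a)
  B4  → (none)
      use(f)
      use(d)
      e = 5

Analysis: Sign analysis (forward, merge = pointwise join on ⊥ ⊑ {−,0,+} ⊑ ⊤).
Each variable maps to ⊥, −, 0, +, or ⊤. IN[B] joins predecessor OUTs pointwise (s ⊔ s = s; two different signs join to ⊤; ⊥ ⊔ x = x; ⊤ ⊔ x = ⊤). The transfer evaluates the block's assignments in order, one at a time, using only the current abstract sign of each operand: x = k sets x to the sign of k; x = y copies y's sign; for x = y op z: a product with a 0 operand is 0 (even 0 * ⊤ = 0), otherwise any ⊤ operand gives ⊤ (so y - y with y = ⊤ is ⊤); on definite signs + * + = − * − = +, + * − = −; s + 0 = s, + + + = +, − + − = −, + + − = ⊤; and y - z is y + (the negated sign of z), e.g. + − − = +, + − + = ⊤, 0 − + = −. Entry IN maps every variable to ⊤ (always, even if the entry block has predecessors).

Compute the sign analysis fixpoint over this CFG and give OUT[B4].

Converged values:
  B0: | IN=(all ⊤) | OUT=(all ⊤)
  B1: | IN=(all ⊤) | OUT={c:-, d:+; rest ⊤}
  B2: | IN={c:-, d:+; rest ⊤} | OUT={c:-, d:+, e:-; rest ⊤}
  B3: | IN={c:-, d:+, e:-; rest ⊤} | OUT={b:+, c:-, d:+, e:-; rest ⊤}
  B4: | IN={c:-, d:+, e:-; rest ⊤} | OUT={c:-, d:+, e:+; rest ⊤}

Merge at B4: IN[B4] = OUT[B2] ⊔ OUT[B3] = {a: ⊤, b: ⊤, c: -, d: +, e: -, f: ⊤}
Applying B4's transfer function to that IN value gives OUT[B4] (row B4 above).

Answer: {a: ⊤, b: ⊤, c: -, d: +, e: +, f: ⊤}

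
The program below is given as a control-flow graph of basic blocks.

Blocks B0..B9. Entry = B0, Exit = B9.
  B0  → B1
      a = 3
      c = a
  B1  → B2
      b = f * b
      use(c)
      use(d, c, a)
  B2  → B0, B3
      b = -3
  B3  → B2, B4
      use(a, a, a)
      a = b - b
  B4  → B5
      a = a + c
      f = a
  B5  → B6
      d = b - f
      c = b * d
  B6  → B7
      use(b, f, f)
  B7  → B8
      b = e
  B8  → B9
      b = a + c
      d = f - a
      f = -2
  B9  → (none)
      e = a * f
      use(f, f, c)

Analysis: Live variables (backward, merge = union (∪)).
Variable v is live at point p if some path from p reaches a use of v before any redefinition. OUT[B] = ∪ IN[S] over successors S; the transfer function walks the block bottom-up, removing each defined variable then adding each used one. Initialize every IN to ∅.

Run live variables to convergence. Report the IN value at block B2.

Converged values:
  B0:  IN={b, d, e, f}  OUT={a, b, c, d, e, f}
  B1:  IN={a, b, c, d, e, f}  OUT={a, c, d, e, f}
  B2:  IN={a, c, d, e, f}  OUT={a, b, c, d, e, f}
  B3:  IN={a, b, c, d, e, f}  OUT={a, b, c, d, e, f}
  B4:  IN={a, b, c, e}  OUT={a, b, e, f}
  B5:  IN={a, b, e, f}  OUT={a, b, c, e, f}
  B6:  IN={a, b, c, e, f}  OUT={a, c, e, f}
  B7:  IN={a, c, e, f}  OUT={a, c, f}
  B8:  IN={a, c, f}  OUT={a, c, f}
  B9:  IN={a, c, f}  OUT={}

Merge at B2: OUT[B2] = IN[B0] ⊔ IN[B3] = {a, b, c, d, e, f}
Applying B2's transfer function to that OUT value gives IN[B2] (row B2 above).

Answer: {a, c, d, e, f}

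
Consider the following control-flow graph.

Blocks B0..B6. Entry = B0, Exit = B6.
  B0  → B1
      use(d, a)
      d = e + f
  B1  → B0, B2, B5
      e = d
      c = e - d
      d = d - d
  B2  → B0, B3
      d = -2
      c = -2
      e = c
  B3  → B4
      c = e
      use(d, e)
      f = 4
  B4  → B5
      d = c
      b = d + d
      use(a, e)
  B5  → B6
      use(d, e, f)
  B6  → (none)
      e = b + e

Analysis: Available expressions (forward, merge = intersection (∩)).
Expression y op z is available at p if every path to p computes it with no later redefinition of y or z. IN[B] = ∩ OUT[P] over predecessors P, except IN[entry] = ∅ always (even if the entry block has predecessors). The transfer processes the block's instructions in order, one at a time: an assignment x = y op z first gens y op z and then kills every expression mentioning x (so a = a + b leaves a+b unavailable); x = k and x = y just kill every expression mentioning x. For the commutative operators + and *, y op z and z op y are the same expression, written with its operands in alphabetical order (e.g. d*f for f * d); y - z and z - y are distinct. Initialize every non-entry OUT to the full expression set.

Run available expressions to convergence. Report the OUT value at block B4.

Answer: {d+d}

Trace:
Fixpoint table:
  B0:   IN={}   OUT={e+f}
  B1:   IN={e+f}   OUT={}
  B2:   IN={}   OUT={}
  B3:   IN={}   OUT={}
  B4:   IN={}   OUT={d+d}
  B5:   IN={}   OUT={}
  B6:   IN={}   OUT={}

Merge at B4: IN[B4] = OUT[B3] = {}
Applying B4's transfer function to that IN value gives OUT[B4] (row B4 above).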